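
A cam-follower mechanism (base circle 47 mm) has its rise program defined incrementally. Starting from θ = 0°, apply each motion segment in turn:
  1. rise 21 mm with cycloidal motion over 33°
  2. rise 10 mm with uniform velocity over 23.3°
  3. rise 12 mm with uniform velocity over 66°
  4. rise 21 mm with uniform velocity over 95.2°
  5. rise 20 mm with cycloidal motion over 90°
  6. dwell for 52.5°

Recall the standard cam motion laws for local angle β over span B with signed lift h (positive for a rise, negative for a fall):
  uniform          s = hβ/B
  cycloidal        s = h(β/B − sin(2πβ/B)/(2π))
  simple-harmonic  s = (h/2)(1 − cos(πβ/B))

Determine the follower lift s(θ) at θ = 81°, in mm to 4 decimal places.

seg 1 [0°–33°] cycloidal, h=21: full span → s += 21 → s = 21.0000
seg 2 [33°–56.3°] uniform, h=10: full span → s += 10 → s = 31.0000
seg 3 [56.3°–122.3°] uniform, h=12: θ=81° here. β=24.7, B=66. 12·24.7/66 = 4.4909 → s = 35.4909

35.4909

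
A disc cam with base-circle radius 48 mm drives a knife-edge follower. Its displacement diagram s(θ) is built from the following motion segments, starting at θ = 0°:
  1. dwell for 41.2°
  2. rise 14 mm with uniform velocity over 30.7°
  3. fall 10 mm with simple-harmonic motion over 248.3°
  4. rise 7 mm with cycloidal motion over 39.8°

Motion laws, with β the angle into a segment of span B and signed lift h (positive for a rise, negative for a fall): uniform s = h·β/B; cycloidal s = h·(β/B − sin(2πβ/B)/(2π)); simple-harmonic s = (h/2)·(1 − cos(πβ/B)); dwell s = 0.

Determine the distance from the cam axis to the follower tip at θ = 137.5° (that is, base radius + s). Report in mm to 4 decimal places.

seg 1 [0°–41.2°] dwell: s stays 0.0000
seg 2 [41.2°–71.9°] uniform, h=14: full span → s += 14 → s = 14.0000
seg 3 [71.9°–320.2°] simple-harmonic, h=-10: θ=137.5° here. β=65.6, B=248.3. -10/2·(1 − cos(π·0.2642)) = -1.6256 → s = 12.3744
radial distance = base radius + s = 48 + 12.3744 = 60.3744

60.3744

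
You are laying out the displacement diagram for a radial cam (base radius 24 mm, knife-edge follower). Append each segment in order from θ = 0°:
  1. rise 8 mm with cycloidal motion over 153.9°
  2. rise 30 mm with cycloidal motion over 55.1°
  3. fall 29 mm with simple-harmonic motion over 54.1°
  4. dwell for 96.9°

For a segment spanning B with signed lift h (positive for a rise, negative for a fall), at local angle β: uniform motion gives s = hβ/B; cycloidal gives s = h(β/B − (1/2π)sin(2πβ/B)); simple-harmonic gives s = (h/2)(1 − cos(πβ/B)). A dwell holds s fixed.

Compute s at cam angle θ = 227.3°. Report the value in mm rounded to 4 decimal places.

seg 1 [0°–153.9°] cycloidal, h=8: full span → s += 8 → s = 8.0000
seg 2 [153.9°–209°] cycloidal, h=30: full span → s += 30 → s = 38.0000
seg 3 [209°–263.1°] simple-harmonic, h=-29: θ=227.3° here. β=18.3, B=54.1. -29/2·(1 − cos(π·0.3383)) = -7.4453 → s = 30.5547

30.5547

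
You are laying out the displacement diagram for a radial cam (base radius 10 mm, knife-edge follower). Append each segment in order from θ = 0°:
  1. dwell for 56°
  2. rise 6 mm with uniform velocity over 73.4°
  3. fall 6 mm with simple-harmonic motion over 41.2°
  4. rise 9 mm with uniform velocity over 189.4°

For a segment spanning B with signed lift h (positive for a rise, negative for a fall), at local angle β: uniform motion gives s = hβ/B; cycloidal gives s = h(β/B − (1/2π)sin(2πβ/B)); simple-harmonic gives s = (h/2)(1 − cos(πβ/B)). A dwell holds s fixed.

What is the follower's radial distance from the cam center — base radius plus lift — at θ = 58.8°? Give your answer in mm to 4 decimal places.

seg 1 [0°–56°] dwell: s stays 0.0000
seg 2 [56°–129.4°] uniform, h=6: θ=58.8° here. β=2.8, B=73.4. 6·2.8/73.4 = 0.2289 → s = 0.2289
radial distance = base radius + s = 10 + 0.2289 = 10.2289

10.2289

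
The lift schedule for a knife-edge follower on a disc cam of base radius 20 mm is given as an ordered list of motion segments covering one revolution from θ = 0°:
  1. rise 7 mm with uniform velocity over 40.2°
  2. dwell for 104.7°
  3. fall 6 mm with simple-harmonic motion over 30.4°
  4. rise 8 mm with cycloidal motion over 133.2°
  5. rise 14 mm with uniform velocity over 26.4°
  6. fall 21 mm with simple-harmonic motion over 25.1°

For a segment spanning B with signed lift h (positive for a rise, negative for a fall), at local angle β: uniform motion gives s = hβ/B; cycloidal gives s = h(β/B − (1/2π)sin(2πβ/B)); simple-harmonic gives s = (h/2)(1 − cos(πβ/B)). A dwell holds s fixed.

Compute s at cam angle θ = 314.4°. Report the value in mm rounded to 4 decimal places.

seg 1 [0°–40.2°] uniform, h=7: full span → s += 7 → s = 7.0000
seg 2 [40.2°–144.9°] dwell: s stays 7.0000
seg 3 [144.9°–175.3°] simple-harmonic, h=-6: full span → s += -6 → s = 1.0000
seg 4 [175.3°–308.5°] cycloidal, h=8: full span → s += 8 → s = 9.0000
seg 5 [308.5°–334.9°] uniform, h=14: θ=314.4° here. β=5.9, B=26.4. 14·5.9/26.4 = 3.1288 → s = 12.1288

12.1288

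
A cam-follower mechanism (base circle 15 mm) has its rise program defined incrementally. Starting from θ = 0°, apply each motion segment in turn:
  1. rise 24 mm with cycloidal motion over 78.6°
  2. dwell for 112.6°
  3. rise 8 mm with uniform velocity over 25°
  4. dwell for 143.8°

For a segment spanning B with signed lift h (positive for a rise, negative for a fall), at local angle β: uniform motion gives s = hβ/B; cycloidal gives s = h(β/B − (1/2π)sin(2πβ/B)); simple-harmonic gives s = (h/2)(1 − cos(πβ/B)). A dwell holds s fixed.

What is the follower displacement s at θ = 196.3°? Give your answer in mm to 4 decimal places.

seg 1 [0°–78.6°] cycloidal, h=24: full span → s += 24 → s = 24.0000
seg 2 [78.6°–191.2°] dwell: s stays 24.0000
seg 3 [191.2°–216.2°] uniform, h=8: θ=196.3° here. β=5.1, B=25. 8·5.1/25 = 1.6320 → s = 25.6320

25.6320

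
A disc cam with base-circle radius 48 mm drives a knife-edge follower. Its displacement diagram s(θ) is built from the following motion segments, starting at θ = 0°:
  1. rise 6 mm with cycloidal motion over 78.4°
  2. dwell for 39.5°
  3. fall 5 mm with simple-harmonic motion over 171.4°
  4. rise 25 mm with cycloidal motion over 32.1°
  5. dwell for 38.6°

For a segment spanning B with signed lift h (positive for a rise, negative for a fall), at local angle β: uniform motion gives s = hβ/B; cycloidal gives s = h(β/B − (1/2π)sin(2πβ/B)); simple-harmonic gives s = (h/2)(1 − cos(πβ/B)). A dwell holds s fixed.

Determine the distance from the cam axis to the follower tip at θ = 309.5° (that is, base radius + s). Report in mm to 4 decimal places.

seg 1 [0°–78.4°] cycloidal, h=6: full span → s += 6 → s = 6.0000
seg 2 [78.4°–117.9°] dwell: s stays 6.0000
seg 3 [117.9°–289.3°] simple-harmonic, h=-5: full span → s += -5 → s = 1.0000
seg 4 [289.3°–321.4°] cycloidal, h=25: θ=309.5° here. β=20.2, B=32.1. 25·(0.6293 − sin(2π·0.6293)/(2π)) = 18.6203 → s = 19.6203
radial distance = base radius + s = 48 + 19.6203 = 67.6203

67.6203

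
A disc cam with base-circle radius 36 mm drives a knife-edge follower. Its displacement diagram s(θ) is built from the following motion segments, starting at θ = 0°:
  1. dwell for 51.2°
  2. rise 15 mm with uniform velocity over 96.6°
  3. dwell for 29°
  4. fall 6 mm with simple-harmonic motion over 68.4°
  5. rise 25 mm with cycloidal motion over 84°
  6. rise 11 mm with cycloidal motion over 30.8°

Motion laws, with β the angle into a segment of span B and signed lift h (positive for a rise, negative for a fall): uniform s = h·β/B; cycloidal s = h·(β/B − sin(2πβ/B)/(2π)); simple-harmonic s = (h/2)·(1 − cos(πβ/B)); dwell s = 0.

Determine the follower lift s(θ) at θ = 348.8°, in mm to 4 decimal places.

seg 1 [0°–51.2°] dwell: s stays 0.0000
seg 2 [51.2°–147.8°] uniform, h=15: full span → s += 15 → s = 15.0000
seg 3 [147.8°–176.8°] dwell: s stays 15.0000
seg 4 [176.8°–245.2°] simple-harmonic, h=-6: full span → s += -6 → s = 9.0000
seg 5 [245.2°–329.2°] cycloidal, h=25: full span → s += 25 → s = 34.0000
seg 6 [329.2°–360°] cycloidal, h=11: θ=348.8° here. β=19.6, B=30.8. 11·(0.6364 − sin(2π·0.6364)/(2π)) = 8.3231 → s = 42.3231

42.3231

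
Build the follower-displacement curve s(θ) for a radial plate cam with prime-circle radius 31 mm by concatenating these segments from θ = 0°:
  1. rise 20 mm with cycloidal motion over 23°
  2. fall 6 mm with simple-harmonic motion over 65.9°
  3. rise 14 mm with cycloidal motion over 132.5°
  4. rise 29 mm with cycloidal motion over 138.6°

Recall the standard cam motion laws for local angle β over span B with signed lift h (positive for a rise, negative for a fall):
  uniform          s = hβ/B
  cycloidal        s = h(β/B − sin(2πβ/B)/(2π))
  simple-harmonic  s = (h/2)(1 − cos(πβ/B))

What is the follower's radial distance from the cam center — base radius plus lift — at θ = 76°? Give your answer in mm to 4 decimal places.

seg 1 [0°–23°] cycloidal, h=20: full span → s += 20 → s = 20.0000
seg 2 [23°–88.9°] simple-harmonic, h=-6: θ=76° here. β=53, B=65.9. -6/2·(1 − cos(π·0.8042)) = -5.4504 → s = 14.5496
radial distance = base radius + s = 31 + 14.5496 = 45.5496

45.5496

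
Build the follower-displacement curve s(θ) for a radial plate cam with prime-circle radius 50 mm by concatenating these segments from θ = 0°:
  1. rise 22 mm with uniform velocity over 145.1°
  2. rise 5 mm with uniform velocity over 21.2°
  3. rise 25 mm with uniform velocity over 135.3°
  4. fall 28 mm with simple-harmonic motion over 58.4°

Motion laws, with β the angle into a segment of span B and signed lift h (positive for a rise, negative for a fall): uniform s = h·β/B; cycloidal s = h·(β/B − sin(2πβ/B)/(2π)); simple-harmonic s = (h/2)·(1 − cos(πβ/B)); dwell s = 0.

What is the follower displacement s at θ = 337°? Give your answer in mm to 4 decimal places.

seg 1 [0°–145.1°] uniform, h=22: full span → s += 22 → s = 22.0000
seg 2 [145.1°–166.3°] uniform, h=5: full span → s += 5 → s = 27.0000
seg 3 [166.3°–301.6°] uniform, h=25: full span → s += 25 → s = 52.0000
seg 4 [301.6°–360°] simple-harmonic, h=-28: θ=337° here. β=35.4, B=58.4. -28/2·(1 − cos(π·0.6062)) = -18.5833 → s = 33.4167

33.4167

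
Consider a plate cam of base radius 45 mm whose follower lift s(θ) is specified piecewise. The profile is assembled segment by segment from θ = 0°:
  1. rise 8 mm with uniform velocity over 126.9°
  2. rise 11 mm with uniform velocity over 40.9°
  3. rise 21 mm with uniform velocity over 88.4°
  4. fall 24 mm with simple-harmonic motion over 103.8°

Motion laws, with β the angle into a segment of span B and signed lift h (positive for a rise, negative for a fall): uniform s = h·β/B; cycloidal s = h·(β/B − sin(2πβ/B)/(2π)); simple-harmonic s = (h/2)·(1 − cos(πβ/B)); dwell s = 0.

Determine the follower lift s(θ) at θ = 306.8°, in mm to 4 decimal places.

seg 1 [0°–126.9°] uniform, h=8: full span → s += 8 → s = 8.0000
seg 2 [126.9°–167.8°] uniform, h=11: full span → s += 11 → s = 19.0000
seg 3 [167.8°–256.2°] uniform, h=21: full span → s += 21 → s = 40.0000
seg 4 [256.2°–360°] simple-harmonic, h=-24: θ=306.8° here. β=50.6, B=103.8. -24/2·(1 − cos(π·0.4875)) = -11.5280 → s = 28.4720

28.4720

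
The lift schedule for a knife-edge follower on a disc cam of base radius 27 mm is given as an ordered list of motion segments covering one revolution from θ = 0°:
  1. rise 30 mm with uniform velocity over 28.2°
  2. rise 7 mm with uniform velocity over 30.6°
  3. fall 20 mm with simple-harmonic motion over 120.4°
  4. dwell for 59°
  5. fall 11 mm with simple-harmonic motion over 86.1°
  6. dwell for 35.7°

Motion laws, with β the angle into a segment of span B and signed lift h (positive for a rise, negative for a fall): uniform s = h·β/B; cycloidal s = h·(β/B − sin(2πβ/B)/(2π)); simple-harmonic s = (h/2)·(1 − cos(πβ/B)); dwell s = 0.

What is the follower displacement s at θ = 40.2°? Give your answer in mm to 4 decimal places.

seg 1 [0°–28.2°] uniform, h=30: full span → s += 30 → s = 30.0000
seg 2 [28.2°–58.8°] uniform, h=7: θ=40.2° here. β=12, B=30.6. 7·12/30.6 = 2.7451 → s = 32.7451

32.7451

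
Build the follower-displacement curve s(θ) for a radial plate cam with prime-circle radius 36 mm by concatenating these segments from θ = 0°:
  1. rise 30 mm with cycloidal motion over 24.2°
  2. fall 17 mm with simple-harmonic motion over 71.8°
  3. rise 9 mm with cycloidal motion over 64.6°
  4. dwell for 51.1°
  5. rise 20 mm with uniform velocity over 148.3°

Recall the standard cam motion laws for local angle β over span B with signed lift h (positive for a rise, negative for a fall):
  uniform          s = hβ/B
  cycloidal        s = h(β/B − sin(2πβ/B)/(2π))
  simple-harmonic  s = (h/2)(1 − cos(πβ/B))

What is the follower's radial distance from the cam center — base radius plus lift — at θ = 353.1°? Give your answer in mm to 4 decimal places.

seg 1 [0°–24.2°] cycloidal, h=30: full span → s += 30 → s = 30.0000
seg 2 [24.2°–96°] simple-harmonic, h=-17: full span → s += -17 → s = 13.0000
seg 3 [96°–160.6°] cycloidal, h=9: full span → s += 9 → s = 22.0000
seg 4 [160.6°–211.7°] dwell: s stays 22.0000
seg 5 [211.7°–360°] uniform, h=20: θ=353.1° here. β=141.4, B=148.3. 20·141.4/148.3 = 19.0695 → s = 41.0695
radial distance = base radius + s = 36 + 41.0695 = 77.0695

77.0695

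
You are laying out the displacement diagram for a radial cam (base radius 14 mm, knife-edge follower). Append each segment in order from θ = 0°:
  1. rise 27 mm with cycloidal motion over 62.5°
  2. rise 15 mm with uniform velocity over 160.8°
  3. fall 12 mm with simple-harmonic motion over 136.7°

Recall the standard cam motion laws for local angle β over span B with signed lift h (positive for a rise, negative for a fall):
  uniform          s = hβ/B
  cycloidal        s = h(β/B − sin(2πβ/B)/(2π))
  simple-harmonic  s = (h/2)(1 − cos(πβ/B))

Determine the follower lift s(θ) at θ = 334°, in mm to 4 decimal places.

seg 1 [0°–62.5°] cycloidal, h=27: full span → s += 27 → s = 27.0000
seg 2 [62.5°–223.3°] uniform, h=15: full span → s += 15 → s = 42.0000
seg 3 [223.3°–360°] simple-harmonic, h=-12: θ=334° here. β=110.7, B=136.7. -12/2·(1 − cos(π·0.8098)) = -10.9604 → s = 31.0396

31.0396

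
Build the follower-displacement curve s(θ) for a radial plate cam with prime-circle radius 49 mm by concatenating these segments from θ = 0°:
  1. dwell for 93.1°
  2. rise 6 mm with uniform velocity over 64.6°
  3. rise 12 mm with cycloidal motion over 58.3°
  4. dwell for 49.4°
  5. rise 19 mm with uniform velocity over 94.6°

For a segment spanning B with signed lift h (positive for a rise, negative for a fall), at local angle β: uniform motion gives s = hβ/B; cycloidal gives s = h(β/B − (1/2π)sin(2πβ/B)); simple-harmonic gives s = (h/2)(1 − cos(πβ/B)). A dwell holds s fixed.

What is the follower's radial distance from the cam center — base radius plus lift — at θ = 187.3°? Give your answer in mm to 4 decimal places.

seg 1 [0°–93.1°] dwell: s stays 0.0000
seg 2 [93.1°–157.7°] uniform, h=6: full span → s += 6 → s = 6.0000
seg 3 [157.7°–216°] cycloidal, h=12: θ=187.3° here. β=29.6, B=58.3. 12·(0.5077 − sin(2π·0.5077)/(2π)) = 6.1852 → s = 12.1852
radial distance = base radius + s = 49 + 12.1852 = 61.1852

61.1852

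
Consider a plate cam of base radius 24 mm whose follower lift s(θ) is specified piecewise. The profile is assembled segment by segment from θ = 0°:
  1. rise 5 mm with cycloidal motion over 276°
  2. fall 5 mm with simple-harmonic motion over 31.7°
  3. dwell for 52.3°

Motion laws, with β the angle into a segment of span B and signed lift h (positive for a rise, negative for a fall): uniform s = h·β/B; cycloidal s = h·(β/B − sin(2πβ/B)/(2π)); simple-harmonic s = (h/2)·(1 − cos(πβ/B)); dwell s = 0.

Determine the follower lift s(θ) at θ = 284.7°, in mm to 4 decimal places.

seg 1 [0°–276°] cycloidal, h=5: full span → s += 5 → s = 5.0000
seg 2 [276°–307.7°] simple-harmonic, h=-5: θ=284.7° here. β=8.7, B=31.7. -5/2·(1 − cos(π·0.2744)) = -0.8731 → s = 4.1269

4.1269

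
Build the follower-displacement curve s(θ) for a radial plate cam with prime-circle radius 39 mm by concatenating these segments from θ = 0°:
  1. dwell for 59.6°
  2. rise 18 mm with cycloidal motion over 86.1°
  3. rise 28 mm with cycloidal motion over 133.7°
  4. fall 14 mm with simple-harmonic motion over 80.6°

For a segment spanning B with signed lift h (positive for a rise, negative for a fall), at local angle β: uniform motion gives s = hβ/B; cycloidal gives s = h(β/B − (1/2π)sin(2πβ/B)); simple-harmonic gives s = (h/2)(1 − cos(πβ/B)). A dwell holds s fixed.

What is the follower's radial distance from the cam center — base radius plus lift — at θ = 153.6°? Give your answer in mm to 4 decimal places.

seg 1 [0°–59.6°] dwell: s stays 0.0000
seg 2 [59.6°–145.7°] cycloidal, h=18: full span → s += 18 → s = 18.0000
seg 3 [145.7°–279.4°] cycloidal, h=28: θ=153.6° here. β=7.9, B=133.7. 28·(0.0591 − sin(2π·0.0591)/(2π)) = 0.0377 → s = 18.0377
radial distance = base radius + s = 39 + 18.0377 = 57.0377

57.0377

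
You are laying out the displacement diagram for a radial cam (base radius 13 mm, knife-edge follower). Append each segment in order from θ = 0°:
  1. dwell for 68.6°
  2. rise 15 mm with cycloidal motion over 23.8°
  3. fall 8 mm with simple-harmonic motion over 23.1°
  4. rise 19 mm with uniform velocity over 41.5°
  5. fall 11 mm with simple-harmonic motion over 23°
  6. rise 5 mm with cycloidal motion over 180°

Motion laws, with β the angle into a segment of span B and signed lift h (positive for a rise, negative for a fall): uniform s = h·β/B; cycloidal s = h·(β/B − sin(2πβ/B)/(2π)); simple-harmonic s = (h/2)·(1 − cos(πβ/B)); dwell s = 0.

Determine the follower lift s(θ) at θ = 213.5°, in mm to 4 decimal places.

seg 1 [0°–68.6°] dwell: s stays 0.0000
seg 2 [68.6°–92.4°] cycloidal, h=15: full span → s += 15 → s = 15.0000
seg 3 [92.4°–115.5°] simple-harmonic, h=-8: full span → s += -8 → s = 7.0000
seg 4 [115.5°–157°] uniform, h=19: full span → s += 19 → s = 26.0000
seg 5 [157°–180°] simple-harmonic, h=-11: full span → s += -11 → s = 15.0000
seg 6 [180°–360°] cycloidal, h=5: θ=213.5° here. β=33.5, B=180. 5·(0.1861 − sin(2π·0.1861)/(2π)) = 0.1980 → s = 15.1980

15.1980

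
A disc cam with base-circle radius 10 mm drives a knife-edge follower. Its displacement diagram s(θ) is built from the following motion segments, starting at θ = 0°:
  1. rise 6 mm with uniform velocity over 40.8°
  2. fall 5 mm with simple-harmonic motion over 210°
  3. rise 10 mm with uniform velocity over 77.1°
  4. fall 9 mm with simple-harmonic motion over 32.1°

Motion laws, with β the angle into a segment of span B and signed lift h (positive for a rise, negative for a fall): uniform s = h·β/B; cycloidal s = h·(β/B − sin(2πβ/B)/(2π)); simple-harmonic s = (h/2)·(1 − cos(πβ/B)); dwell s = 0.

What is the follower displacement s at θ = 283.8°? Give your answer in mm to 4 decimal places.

seg 1 [0°–40.8°] uniform, h=6: full span → s += 6 → s = 6.0000
seg 2 [40.8°–250.8°] simple-harmonic, h=-5: full span → s += -5 → s = 1.0000
seg 3 [250.8°–327.9°] uniform, h=10: θ=283.8° here. β=33, B=77.1. 10·33/77.1 = 4.2802 → s = 5.2802

5.2802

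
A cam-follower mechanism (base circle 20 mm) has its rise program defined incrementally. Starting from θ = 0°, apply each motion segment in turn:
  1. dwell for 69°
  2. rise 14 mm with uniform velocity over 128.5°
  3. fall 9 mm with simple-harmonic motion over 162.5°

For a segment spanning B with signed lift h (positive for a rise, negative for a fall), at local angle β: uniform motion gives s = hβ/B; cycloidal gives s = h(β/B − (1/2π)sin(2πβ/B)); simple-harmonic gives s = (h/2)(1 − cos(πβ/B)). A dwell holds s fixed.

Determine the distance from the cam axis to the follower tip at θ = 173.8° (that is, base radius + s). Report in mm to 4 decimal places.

seg 1 [0°–69°] dwell: s stays 0.0000
seg 2 [69°–197.5°] uniform, h=14: θ=173.8° here. β=104.8, B=128.5. 14·104.8/128.5 = 11.4179 → s = 11.4179
radial distance = base radius + s = 20 + 11.4179 = 31.4179

31.4179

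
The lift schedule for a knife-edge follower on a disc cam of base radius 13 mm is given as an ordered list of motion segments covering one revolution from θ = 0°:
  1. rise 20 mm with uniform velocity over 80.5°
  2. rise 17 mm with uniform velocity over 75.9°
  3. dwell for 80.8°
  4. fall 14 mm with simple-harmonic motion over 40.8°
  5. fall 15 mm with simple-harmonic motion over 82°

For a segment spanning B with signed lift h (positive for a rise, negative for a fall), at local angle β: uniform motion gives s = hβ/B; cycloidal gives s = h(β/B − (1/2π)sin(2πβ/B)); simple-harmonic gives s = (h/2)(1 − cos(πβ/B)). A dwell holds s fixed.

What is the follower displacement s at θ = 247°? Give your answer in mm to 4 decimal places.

seg 1 [0°–80.5°] uniform, h=20: full span → s += 20 → s = 20.0000
seg 2 [80.5°–156.4°] uniform, h=17: full span → s += 17 → s = 37.0000
seg 3 [156.4°–237.2°] dwell: s stays 37.0000
seg 4 [237.2°–278°] simple-harmonic, h=-14: θ=247° here. β=9.8, B=40.8. -14/2·(1 − cos(π·0.2402)) = -1.9002 → s = 35.0998

35.0998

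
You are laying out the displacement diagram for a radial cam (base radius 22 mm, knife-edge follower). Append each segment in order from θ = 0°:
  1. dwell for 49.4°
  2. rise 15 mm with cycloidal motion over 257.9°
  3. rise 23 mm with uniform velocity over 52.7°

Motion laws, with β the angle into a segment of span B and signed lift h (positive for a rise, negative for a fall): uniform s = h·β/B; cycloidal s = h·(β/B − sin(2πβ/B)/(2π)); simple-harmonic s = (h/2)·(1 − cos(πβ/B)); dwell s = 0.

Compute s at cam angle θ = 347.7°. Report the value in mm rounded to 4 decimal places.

seg 1 [0°–49.4°] dwell: s stays 0.0000
seg 2 [49.4°–307.3°] cycloidal, h=15: full span → s += 15 → s = 15.0000
seg 3 [307.3°–360°] uniform, h=23: θ=347.7° here. β=40.4, B=52.7. 23·40.4/52.7 = 17.6319 → s = 32.6319

32.6319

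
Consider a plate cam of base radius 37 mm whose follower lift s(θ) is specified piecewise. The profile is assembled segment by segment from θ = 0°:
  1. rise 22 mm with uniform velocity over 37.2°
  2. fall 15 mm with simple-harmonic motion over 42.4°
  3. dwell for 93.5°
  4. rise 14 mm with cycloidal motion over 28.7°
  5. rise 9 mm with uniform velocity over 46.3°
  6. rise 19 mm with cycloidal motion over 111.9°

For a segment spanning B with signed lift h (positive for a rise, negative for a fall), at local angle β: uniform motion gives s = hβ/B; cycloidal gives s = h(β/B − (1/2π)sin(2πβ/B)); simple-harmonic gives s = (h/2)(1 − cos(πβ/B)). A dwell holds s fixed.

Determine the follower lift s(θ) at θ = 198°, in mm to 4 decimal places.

seg 1 [0°–37.2°] uniform, h=22: full span → s += 22 → s = 22.0000
seg 2 [37.2°–79.6°] simple-harmonic, h=-15: full span → s += -15 → s = 7.0000
seg 3 [79.6°–173.1°] dwell: s stays 7.0000
seg 4 [173.1°–201.8°] cycloidal, h=14: θ=198° here. β=24.9, B=28.7. 14·(0.8676 − sin(2π·0.8676)/(2π)) = 13.7935 → s = 20.7935

20.7935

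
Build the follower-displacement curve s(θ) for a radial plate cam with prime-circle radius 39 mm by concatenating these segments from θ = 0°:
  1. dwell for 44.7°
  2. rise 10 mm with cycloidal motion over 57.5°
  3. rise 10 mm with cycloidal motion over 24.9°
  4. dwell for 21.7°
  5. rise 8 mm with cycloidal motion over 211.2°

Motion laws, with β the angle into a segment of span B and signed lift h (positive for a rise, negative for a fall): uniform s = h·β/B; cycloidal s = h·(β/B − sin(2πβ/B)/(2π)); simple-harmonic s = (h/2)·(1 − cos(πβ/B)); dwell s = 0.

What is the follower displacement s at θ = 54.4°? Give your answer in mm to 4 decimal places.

seg 1 [0°–44.7°] dwell: s stays 0.0000
seg 2 [44.7°–102.2°] cycloidal, h=10: θ=54.4° here. β=9.7, B=57.5. 10·(0.1687 − sin(2π·0.1687)/(2π)) = 0.2986 → s = 0.2986

0.2986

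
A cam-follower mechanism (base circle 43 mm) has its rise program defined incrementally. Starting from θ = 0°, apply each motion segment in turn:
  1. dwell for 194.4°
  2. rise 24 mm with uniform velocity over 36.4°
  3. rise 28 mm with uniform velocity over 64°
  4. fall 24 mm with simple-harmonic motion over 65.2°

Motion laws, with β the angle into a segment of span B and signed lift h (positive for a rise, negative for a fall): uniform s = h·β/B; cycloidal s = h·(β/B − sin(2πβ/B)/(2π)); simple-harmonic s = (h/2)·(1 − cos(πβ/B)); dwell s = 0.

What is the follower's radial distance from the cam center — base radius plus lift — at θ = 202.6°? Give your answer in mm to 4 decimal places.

seg 1 [0°–194.4°] dwell: s stays 0.0000
seg 2 [194.4°–230.8°] uniform, h=24: θ=202.6° here. β=8.2, B=36.4. 24·8.2/36.4 = 5.4066 → s = 5.4066
radial distance = base radius + s = 43 + 5.4066 = 48.4066

48.4066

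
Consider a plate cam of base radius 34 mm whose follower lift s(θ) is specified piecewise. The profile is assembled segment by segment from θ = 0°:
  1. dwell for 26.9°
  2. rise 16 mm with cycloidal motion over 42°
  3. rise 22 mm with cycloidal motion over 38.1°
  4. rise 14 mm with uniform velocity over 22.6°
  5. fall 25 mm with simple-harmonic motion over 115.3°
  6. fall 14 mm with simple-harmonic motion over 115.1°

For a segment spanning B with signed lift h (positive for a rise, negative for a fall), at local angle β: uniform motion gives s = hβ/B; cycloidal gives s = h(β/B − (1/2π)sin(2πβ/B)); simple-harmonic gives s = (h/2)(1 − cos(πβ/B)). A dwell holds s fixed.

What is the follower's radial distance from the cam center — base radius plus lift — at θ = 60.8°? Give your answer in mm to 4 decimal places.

seg 1 [0°–26.9°] dwell: s stays 0.0000
seg 2 [26.9°–68.9°] cycloidal, h=16: θ=60.8° here. β=33.9, B=42. 16·(0.8071 − sin(2π·0.8071)/(2π)) = 15.2984 → s = 15.2984
radial distance = base radius + s = 34 + 15.2984 = 49.2984

49.2984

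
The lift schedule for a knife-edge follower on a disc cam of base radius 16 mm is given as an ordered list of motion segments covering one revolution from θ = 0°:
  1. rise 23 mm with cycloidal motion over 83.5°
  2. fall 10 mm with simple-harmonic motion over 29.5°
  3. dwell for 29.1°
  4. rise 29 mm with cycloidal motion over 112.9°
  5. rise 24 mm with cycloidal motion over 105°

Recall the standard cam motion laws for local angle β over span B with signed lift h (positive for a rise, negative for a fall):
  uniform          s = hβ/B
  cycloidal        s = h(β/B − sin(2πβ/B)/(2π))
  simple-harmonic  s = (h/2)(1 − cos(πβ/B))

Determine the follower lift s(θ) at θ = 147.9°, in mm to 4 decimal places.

seg 1 [0°–83.5°] cycloidal, h=23: full span → s += 23 → s = 23.0000
seg 2 [83.5°–113°] simple-harmonic, h=-10: full span → s += -10 → s = 13.0000
seg 3 [113°–142.1°] dwell: s stays 13.0000
seg 4 [142.1°–255°] cycloidal, h=29: θ=147.9° here. β=5.8, B=112.9. 29·(0.0514 − sin(2π·0.0514)/(2π)) = 0.0257 → s = 13.0257

13.0257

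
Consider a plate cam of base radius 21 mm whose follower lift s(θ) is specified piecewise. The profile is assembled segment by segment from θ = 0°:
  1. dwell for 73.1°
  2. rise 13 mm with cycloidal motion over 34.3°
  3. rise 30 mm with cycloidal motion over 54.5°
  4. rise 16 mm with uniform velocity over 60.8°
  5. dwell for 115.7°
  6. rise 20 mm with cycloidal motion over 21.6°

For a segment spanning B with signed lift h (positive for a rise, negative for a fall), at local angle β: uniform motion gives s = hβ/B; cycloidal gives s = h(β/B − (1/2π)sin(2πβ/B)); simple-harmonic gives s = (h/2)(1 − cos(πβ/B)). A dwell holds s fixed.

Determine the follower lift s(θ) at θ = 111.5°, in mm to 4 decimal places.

seg 1 [0°–73.1°] dwell: s stays 0.0000
seg 2 [73.1°–107.4°] cycloidal, h=13: full span → s += 13 → s = 13.0000
seg 3 [107.4°–161.9°] cycloidal, h=30: θ=111.5° here. β=4.1, B=54.5. 30·(0.0752 − sin(2π·0.0752)/(2π)) = 0.0831 → s = 13.0831

13.0831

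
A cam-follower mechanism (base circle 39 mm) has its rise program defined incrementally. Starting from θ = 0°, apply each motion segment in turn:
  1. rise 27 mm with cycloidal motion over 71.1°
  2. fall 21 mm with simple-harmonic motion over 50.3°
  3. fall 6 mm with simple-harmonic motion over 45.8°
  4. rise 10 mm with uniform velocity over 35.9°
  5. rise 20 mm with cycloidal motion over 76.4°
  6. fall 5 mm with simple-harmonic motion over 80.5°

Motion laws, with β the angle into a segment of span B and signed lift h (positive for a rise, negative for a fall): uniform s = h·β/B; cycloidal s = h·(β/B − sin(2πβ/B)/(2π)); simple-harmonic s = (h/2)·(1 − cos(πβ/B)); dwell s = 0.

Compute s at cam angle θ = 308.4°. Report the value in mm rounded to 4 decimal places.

seg 1 [0°–71.1°] cycloidal, h=27: full span → s += 27 → s = 27.0000
seg 2 [71.1°–121.4°] simple-harmonic, h=-21: full span → s += -21 → s = 6.0000
seg 3 [121.4°–167.2°] simple-harmonic, h=-6: full span → s += -6 → s = 0.0000
seg 4 [167.2°–203.1°] uniform, h=10: full span → s += 10 → s = 10.0000
seg 5 [203.1°–279.5°] cycloidal, h=20: full span → s += 20 → s = 30.0000
seg 6 [279.5°–360°] simple-harmonic, h=-5: θ=308.4° here. β=28.9, B=80.5. -5/2·(1 − cos(π·0.3590)) = -1.4285 → s = 28.5715

28.5715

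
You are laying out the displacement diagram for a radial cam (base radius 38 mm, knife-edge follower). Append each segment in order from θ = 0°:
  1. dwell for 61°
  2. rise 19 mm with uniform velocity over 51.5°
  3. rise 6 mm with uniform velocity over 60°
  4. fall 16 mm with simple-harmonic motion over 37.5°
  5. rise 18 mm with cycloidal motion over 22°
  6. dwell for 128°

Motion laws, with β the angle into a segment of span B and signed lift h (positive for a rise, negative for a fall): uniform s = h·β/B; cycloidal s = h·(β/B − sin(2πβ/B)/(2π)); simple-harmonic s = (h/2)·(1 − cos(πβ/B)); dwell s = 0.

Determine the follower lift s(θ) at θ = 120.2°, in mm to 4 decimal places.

seg 1 [0°–61°] dwell: s stays 0.0000
seg 2 [61°–112.5°] uniform, h=19: full span → s += 19 → s = 19.0000
seg 3 [112.5°–172.5°] uniform, h=6: θ=120.2° here. β=7.7, B=60. 6·7.7/60 = 0.7700 → s = 19.7700

19.7700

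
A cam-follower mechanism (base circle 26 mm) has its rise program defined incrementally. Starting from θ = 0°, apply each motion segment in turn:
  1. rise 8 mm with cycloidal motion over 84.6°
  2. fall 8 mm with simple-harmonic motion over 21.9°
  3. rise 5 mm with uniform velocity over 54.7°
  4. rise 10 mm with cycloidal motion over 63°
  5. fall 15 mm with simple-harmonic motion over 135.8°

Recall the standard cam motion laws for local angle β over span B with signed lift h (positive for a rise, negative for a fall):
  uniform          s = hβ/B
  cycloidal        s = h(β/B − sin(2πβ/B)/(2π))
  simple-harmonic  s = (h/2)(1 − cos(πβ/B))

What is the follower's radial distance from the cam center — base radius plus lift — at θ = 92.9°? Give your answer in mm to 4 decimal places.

seg 1 [0°–84.6°] cycloidal, h=8: full span → s += 8 → s = 8.0000
seg 2 [84.6°–106.5°] simple-harmonic, h=-8: θ=92.9° here. β=8.3, B=21.9. -8/2·(1 − cos(π·0.3790)) = -2.5158 → s = 5.4842
radial distance = base radius + s = 26 + 5.4842 = 31.4842

31.4842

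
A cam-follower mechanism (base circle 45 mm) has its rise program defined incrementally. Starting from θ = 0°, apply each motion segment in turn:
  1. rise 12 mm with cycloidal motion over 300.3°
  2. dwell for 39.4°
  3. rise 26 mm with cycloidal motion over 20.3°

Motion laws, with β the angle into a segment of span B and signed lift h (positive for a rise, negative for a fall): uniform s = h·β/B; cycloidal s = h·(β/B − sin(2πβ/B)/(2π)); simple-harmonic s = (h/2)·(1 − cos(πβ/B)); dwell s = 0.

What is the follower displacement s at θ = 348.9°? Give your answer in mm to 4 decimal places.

seg 1 [0°–300.3°] cycloidal, h=12: full span → s += 12 → s = 12.0000
seg 2 [300.3°–339.7°] dwell: s stays 12.0000
seg 3 [339.7°–360°] cycloidal, h=26: θ=348.9° here. β=9.2, B=20.3. 26·(0.4532 − sin(2π·0.4532)/(2π)) = 10.5840 → s = 22.5840

22.5840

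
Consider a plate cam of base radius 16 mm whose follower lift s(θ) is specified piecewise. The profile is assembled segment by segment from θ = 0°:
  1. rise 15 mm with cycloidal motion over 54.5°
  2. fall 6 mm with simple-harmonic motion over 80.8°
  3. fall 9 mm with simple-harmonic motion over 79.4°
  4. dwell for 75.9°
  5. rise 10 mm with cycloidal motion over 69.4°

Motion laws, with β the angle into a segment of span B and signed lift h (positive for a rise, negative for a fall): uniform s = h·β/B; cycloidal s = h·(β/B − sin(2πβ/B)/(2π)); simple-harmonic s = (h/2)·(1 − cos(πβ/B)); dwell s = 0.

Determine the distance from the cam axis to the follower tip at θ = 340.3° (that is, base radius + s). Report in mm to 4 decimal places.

seg 1 [0°–54.5°] cycloidal, h=15: full span → s += 15 → s = 15.0000
seg 2 [54.5°–135.3°] simple-harmonic, h=-6: full span → s += -6 → s = 9.0000
seg 3 [135.3°–214.7°] simple-harmonic, h=-9: full span → s += -9 → s = 0.0000
seg 4 [214.7°–290.6°] dwell: s stays 0.0000
seg 5 [290.6°–360°] cycloidal, h=10: θ=340.3° here. β=49.7, B=69.4. 10·(0.7161 − sin(2π·0.7161)/(2π)) = 8.7170 → s = 8.7170
radial distance = base radius + s = 16 + 8.7170 = 24.7170

24.7170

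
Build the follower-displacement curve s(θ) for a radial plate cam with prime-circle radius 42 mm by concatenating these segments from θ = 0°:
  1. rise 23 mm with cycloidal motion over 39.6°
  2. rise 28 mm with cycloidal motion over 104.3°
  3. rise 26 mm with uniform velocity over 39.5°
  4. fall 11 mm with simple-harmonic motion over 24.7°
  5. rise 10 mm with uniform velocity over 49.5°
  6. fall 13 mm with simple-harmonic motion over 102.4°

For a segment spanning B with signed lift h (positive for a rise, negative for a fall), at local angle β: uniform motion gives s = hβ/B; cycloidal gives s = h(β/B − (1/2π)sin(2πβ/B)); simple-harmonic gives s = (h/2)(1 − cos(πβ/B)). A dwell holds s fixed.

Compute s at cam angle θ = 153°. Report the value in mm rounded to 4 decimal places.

seg 1 [0°–39.6°] cycloidal, h=23: full span → s += 23 → s = 23.0000
seg 2 [39.6°–143.9°] cycloidal, h=28: full span → s += 28 → s = 51.0000
seg 3 [143.9°–183.4°] uniform, h=26: θ=153° here. β=9.1, B=39.5. 26·9.1/39.5 = 5.9899 → s = 56.9899

56.9899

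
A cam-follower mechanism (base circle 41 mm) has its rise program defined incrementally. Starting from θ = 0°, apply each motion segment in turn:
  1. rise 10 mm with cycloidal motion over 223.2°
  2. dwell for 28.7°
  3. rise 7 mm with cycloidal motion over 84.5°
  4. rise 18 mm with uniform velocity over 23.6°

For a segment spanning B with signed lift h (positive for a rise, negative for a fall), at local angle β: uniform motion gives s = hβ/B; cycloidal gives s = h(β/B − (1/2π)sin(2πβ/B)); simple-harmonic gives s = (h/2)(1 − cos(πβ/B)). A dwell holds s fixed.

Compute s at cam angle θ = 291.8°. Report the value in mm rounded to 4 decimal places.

seg 1 [0°–223.2°] cycloidal, h=10: full span → s += 10 → s = 10.0000
seg 2 [223.2°–251.9°] dwell: s stays 10.0000
seg 3 [251.9°–336.4°] cycloidal, h=7: θ=291.8° here. β=39.9, B=84.5. 7·(0.4722 − sin(2π·0.4722)/(2π)) = 3.1116 → s = 13.1116

13.1116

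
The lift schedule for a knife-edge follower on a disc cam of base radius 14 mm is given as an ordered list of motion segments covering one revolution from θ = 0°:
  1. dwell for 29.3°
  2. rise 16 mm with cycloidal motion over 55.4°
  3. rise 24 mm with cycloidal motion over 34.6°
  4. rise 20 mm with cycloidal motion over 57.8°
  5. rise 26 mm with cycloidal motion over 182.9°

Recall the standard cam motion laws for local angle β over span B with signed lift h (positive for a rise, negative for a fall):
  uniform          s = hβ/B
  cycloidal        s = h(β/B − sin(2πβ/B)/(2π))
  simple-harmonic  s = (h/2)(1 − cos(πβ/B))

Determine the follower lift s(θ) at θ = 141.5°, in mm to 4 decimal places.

seg 1 [0°–29.3°] dwell: s stays 0.0000
seg 2 [29.3°–84.7°] cycloidal, h=16: full span → s += 16 → s = 16.0000
seg 3 [84.7°–119.3°] cycloidal, h=24: full span → s += 24 → s = 40.0000
seg 4 [119.3°–177.1°] cycloidal, h=20: θ=141.5° here. β=22.2, B=57.8. 20·(0.3841 − sin(2π·0.3841)/(2π)) = 5.5629 → s = 45.5629

45.5629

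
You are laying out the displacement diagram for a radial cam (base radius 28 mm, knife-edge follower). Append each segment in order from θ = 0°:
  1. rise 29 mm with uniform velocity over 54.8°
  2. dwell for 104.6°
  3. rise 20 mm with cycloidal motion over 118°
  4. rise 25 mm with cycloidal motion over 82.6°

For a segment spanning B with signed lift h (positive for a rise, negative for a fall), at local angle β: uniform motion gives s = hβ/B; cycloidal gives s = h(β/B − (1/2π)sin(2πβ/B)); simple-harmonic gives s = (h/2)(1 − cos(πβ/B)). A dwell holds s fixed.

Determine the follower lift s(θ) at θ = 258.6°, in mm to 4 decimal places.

seg 1 [0°–54.8°] uniform, h=29: full span → s += 29 → s = 29.0000
seg 2 [54.8°–159.4°] dwell: s stays 29.0000
seg 3 [159.4°–277.4°] cycloidal, h=20: θ=258.6° here. β=99.2, B=118. 20·(0.8407 − sin(2π·0.8407)/(2π)) = 19.4938 → s = 48.4938

48.4938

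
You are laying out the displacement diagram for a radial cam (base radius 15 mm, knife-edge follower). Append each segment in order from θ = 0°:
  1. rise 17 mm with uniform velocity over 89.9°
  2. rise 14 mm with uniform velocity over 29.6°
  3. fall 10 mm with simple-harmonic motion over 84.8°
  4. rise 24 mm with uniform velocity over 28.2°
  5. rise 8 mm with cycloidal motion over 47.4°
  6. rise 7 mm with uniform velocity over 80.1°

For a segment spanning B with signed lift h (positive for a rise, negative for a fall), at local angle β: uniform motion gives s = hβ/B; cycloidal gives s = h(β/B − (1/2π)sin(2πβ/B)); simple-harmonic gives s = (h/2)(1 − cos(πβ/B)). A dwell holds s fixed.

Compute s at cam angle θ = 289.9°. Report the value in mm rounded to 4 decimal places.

seg 1 [0°–89.9°] uniform, h=17: full span → s += 17 → s = 17.0000
seg 2 [89.9°–119.5°] uniform, h=14: full span → s += 14 → s = 31.0000
seg 3 [119.5°–204.3°] simple-harmonic, h=-10: full span → s += -10 → s = 21.0000
seg 4 [204.3°–232.5°] uniform, h=24: full span → s += 24 → s = 45.0000
seg 5 [232.5°–279.9°] cycloidal, h=8: full span → s += 8 → s = 53.0000
seg 6 [279.9°–360°] uniform, h=7: θ=289.9° here. β=10, B=80.1. 7·10/80.1 = 0.8739 → s = 53.8739

53.8739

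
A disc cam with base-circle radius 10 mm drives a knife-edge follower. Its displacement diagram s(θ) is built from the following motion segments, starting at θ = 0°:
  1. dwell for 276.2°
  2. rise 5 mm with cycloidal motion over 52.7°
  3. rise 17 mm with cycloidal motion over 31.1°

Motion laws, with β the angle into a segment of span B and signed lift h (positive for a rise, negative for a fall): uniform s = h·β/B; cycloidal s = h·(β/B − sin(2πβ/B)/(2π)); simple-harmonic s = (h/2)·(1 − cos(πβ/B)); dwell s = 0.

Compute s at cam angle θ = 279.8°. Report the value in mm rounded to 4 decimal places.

seg 1 [0°–276.2°] dwell: s stays 0.0000
seg 2 [276.2°–328.9°] cycloidal, h=5: θ=279.8° here. β=3.6, B=52.7. 5·(0.0683 − sin(2π·0.0683)/(2π)) = 0.0104 → s = 0.0104

0.0104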